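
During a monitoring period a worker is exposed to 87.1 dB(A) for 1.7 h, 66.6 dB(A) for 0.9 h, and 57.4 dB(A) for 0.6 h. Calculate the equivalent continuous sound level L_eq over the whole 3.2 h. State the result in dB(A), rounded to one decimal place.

The energy average is taken in the linear domain: L_eq = 10·log₁₀[(Σ tᵢ·10^(Lᵢ/10))/T], T = 3.2 h.
Σ tᵢ·10^(Lᵢ/10) = 1.7·10^(87.1/10) + 0.9·10^(66.6/10) + 0.6·10^(57.4/10) = 8.763e+08.
L_eq = 10·log₁₀(8.763e+08/3.2) = 84.38 dB(A).

84.4 dB(A)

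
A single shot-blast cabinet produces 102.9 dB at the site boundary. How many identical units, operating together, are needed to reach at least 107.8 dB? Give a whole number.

The shortfall is 107.8 − 102.9 = 4.9 dB, and N units add 10·log₁₀ N, so need 10·log₁₀ N ≥ 4.9.
N ≥ 10^(4.9/10) = 3.090, so N = 4.

4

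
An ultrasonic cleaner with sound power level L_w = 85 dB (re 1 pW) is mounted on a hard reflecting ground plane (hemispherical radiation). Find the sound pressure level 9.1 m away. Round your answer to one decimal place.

The power spreads over a hemisphere of area 2π·r², so L_p = L_w − 10·log₁₀(2π·r²).
2π·r² = 520.3 m², 10·log₁₀ of that is 27.163 dB.
L_p = 85 − 27.163 = 57.84 dB.

57.8 dB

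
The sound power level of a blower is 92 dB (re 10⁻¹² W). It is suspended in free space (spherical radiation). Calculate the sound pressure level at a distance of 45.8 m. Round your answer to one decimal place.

Free-field spherical radiation: L_p = L_w − 10·log₁₀(4π·r²), r = 45.8 m.
4π·r² = 2.636e+04 m², 10·log₁₀ of that is 44.209 dB.
L_p = 92 − 44.209 = 47.79 dB.

47.8 dB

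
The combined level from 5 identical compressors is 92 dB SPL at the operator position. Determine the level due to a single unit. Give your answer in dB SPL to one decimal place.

85.0 dB SPL

Dividing the total intensity by 5 lowers the level by 10·log₁₀ 5 = 6.990 dB: L₁ = 92 − 6.990.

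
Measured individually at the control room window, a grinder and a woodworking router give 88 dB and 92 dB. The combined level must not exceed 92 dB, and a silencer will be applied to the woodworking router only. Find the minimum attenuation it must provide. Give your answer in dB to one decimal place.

Everything except the woodworking router sums to 10^(88/10) = 6.310e+08 in linear terms, 88.00 dB.
The limit corresponds to 10^(92/10) = 1.585e+09; subtracting the fixed part leaves 9.539e+08 for the woodworking router, i.e. 89.80 dB.
So the woodworking router must be reduced from 92 to 89.80 dB: IL = 2.20 dB.

2.2 dB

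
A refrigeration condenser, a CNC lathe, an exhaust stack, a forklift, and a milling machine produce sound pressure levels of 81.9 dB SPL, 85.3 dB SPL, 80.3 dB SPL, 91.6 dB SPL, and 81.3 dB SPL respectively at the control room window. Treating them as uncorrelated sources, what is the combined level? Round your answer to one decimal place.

Incoherent sources combine by intensity addition: L_total = 10·log₁₀(Σ 10^(L_i/10)).
Σ 10^(L/10) = 10^(81.9/10) + 10^(85.3/10) + 10^(80.3/10) + 10^(91.6/10) + 10^(81.3/10) = 2.181e+09.
L_total = 10·log₁₀(2.181e+09) = 93.39 dB SPL.

93.4 dB SPL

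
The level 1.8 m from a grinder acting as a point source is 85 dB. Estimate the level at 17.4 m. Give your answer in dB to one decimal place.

65.3 dB

Spherical spreading from a point source gives a 20·log₁₀(r₂/r₁) drop.
L₂ = 85 − 20·log₁₀(17.4/1.8) = 85 − 19.706 = 65.29 dB.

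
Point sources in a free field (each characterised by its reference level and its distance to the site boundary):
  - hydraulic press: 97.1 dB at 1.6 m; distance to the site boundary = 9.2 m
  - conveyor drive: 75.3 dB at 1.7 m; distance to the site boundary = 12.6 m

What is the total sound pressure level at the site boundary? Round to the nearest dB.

Propagate each source to the receiver with L = L_ref − 20·log₁₀(r/r_ref), then add intensities.
hydraulic press: 97.1 − 20·log₁₀(9.2/1.6) = 97.1 − 15.19 = 81.91 dB.
conveyor drive: 75.3 − 20·log₁₀(12.6/1.7) = 75.3 − 17.40 = 57.90 dB.
Σ 10^(L/10) = 1.557e+08 → L_total = 10·log₁₀(1.557e+08) = 81.92 dB.

82 dB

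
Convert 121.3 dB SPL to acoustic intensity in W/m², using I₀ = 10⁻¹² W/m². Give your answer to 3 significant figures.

I = I₀·10^(L/10) = 10⁻¹² × 10^(121.3/10) = 10^(0.130).

1.35 W/m²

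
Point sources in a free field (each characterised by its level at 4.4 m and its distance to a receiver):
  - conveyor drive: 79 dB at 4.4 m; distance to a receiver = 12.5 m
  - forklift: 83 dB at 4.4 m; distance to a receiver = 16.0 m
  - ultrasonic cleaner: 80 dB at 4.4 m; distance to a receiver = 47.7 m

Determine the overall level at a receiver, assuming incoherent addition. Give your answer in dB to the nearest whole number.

74 dB

Propagate each source to the receiver with L = L_ref − 20·log₁₀(r/r_ref), then add intensities.
conveyor drive: 79 − 20·log₁₀(12.5/4.4) = 79 − 9.07 = 69.93 dB.
forklift: 83 − 20·log₁₀(16.0/4.4) = 83 − 11.21 = 71.79 dB.
ultrasonic cleaner: 80 − 20·log₁₀(47.7/4.4) = 80 − 20.70 = 59.30 dB.
Σ 10^(L/10) = 2.578e+07 → L_total = 10·log₁₀(2.578e+07) = 74.11 dB.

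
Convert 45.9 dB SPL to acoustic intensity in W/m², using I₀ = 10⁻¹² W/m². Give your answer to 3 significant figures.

3.89e-08 W/m²

L = 10·log₁₀(I/I₀) ⇒ I = I₀·10^(L/10) = 10⁻¹² × 10^4.59.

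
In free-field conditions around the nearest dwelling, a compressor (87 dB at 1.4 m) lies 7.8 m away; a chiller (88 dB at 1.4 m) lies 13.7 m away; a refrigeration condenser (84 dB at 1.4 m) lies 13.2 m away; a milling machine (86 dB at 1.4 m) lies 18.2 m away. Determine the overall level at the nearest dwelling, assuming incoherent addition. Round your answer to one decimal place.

74.5 dB

Apply inverse-square spreading to bring every level to the receiver, then sum 10^(L/10).
compressor: 87 − 20·log₁₀(7.8/1.4) = 87 − 14.92 = 72.08 dB.
chiller: 88 − 20·log₁₀(13.7/1.4) = 88 − 19.81 = 68.19 dB.
refrigeration condenser: 84 − 20·log₁₀(13.2/1.4) = 84 − 19.49 = 64.51 dB.
milling machine: 86 − 20·log₁₀(18.2/1.4) = 86 − 22.28 = 63.72 dB.
Σ 10^(L/10) = 2.792e+07 → L_total = 10·log₁₀(2.792e+07) = 74.46 dB.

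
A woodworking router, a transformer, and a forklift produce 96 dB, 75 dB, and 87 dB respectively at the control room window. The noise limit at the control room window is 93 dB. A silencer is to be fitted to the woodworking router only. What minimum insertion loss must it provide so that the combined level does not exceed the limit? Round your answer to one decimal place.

The untreated sources together contribute 10^(75/10) + 10^(87/10) = 5.328e+08, i.e. 87.27 dB.
The limit corresponds to 10^(93/10) = 1.995e+09; subtracting the fixed part leaves 1.462e+09 for the woodworking router, i.e. 91.65 dB.
So the woodworking router must be reduced from 96 to 91.65 dB: IL = 4.35 dB.

4.3 dB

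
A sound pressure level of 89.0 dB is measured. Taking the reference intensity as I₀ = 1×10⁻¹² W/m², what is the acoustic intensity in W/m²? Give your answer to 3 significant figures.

0.000794 W/m²

I/I₀ = 10^(89.0/10) = 7.943e+08, so I = 7.943e+08 × 10⁻¹² W/m².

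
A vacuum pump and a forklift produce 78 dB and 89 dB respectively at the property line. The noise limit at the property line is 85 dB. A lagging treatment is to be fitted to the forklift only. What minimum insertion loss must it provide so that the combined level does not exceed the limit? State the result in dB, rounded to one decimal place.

5.0 dB

The untreated sources together contribute 10^(78/10) = 6.310e+07, i.e. 78.00 dB.
The limit corresponds to 10^(85/10) = 3.162e+08; subtracting the fixed part leaves 2.531e+08 for the forklift, i.e. 84.03 dB.
So the forklift must be reduced from 89 to 84.03 dB: IL = 4.97 dB.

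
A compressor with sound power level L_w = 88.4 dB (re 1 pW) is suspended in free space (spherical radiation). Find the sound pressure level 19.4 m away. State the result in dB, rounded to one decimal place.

51.7 dB

Free-field spherical radiation: L_p = L_w − 10·log₁₀(4π·r²), r = 19.4 m.
4π·r² = 4729 m², 10·log₁₀ of that is 36.748 dB.
L_p = 88.4 − 36.748 = 51.65 dB.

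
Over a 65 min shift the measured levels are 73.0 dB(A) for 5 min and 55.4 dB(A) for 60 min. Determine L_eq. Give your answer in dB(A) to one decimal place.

L_eq = 10·log₁₀[(1/T)·Σ tᵢ·10^(Lᵢ/10)] with T = 65 min.
Σ tᵢ·10^(Lᵢ/10) = 5·10^(73.0/10) + 60·10^(55.4/10) = 1.206e+08.
L_eq = 10·log₁₀(1.206e+08/65) = 62.68 dB(A).

62.7 dB(A)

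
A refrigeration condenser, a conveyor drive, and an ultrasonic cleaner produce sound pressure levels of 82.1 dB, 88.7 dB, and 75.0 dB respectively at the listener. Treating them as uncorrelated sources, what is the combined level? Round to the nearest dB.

Incoherent sources combine by intensity addition: L_total = 10·log₁₀(Σ 10^(L_i/10)).
Σ 10^(L/10) = 10^(82.1/10) + 10^(88.7/10) + 10^(75.0/10) = 9.351e+08.
L_total = 10·log₁₀(9.351e+08) = 89.71 dB.

90 dB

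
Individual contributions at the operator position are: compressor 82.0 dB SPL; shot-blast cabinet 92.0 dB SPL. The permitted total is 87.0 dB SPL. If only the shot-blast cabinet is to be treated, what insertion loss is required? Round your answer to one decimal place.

Everything except the shot-blast cabinet sums to 10^(82.0/10) = 1.585e+08 in linear terms, 82.00 dB SPL.
To meet 87.0 dB SPL overall, the treated shot-blast cabinet may contribute at most 10^(87.0/10) − 1.585e+08 = 3.427e+08, i.e. 85.35 dB SPL.
So the shot-blast cabinet must be reduced from 92.0 to 85.35 dB SPL: IL = 6.65 dB.

6.7 dB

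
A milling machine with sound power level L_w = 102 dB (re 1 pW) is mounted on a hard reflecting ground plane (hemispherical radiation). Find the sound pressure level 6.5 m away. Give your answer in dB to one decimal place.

The power spreads over a hemisphere of area 2π·r², so L_p = L_w − 10·log₁₀(2π·r²).
2π·r² = 265.5 m², 10·log₁₀ of that is 24.240 dB.
L_p = 102 − 24.240 = 77.76 dB.

77.8 dB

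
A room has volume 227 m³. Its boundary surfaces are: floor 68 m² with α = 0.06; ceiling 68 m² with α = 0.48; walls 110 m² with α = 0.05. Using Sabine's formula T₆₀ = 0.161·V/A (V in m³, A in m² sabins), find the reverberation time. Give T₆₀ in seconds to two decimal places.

0.87 s

Total absorption A = 68·0.06 + 68·0.48 + 110·0.05 = 42.22 m² sabins.
T₆₀ = 0.161 × 227 / 42.22 = 0.866 s.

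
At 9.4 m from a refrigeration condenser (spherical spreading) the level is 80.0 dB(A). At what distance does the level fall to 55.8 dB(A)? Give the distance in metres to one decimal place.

152.5 m

For a point source L₁ − L₂ = 20·log₁₀(r₂/r₁), so r₂ = r₁·10^((L₁−L₂)/20).
r₂ = 9.4·10^((80.0−55.8)/20) = 9.4·10^(24.2/20) = 152.45 m.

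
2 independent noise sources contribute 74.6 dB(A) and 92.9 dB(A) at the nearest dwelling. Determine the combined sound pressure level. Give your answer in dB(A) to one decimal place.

Incoherent sources combine by intensity addition: L_total = 10·log₁₀(Σ 10^(L_i/10)).
Σ 10^(L/10) = 10^(74.6/10) + 10^(92.9/10) = 1.979e+09.
L_total = 10·log₁₀(1.979e+09) = 92.96 dB(A).

93.0 dB(A)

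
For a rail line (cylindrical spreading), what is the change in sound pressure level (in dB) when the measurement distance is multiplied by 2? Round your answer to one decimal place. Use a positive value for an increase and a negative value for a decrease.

A line source loses 3 dB per doubling of distance; generally ΔL = −10·log₁₀(r₂/r₁).
ΔL = −10·log₁₀(2) = -3.01 dB.

-3.0 dB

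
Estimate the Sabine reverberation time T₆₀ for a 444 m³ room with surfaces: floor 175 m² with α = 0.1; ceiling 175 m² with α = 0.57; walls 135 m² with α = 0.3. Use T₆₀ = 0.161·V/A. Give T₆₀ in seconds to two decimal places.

0.45 s

Summing Sᵢαᵢ: 175·0.1 + 175·0.57 + 135·0.3 = 157.75 m².
T₆₀ = 0.161 × 444 / 157.75 = 0.453 s.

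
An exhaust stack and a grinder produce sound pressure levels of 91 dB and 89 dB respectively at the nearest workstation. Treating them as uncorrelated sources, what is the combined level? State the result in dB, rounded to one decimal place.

For uncorrelated sources the intensities add, so convert each level to linear form, sum, and take 10·log₁₀ of the total.
Σ 10^(L/10) = 10^(91/10) + 10^(89/10) = 2.053e+09.
L_total = 10·log₁₀(2.053e+09) = 93.12 dB.

93.1 dB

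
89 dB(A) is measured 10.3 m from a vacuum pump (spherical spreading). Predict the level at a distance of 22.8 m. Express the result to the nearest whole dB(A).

82 dB(A)

Spherical spreading from a point source gives a 20·log₁₀(r₂/r₁) drop.
L₂ = 89 − 20·log₁₀(22.8/10.3) = 89 − 6.902 = 82.10 dB(A).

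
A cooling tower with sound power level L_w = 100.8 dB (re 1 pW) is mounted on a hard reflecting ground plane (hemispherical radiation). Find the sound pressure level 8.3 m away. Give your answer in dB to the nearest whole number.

74 dB

The power spreads over a hemisphere of area 2π·r², so L_p = L_w − 10·log₁₀(2π·r²).
2π·r² = 432.8 m², 10·log₁₀ of that is 26.363 dB.
L_p = 100.8 − 26.363 = 74.44 dB.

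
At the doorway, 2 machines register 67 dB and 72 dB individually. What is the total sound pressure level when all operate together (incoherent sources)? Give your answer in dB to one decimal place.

73.2 dB

For uncorrelated sources the intensities add, so convert each level to linear form, sum, and take 10·log₁₀ of the total.
Σ 10^(L/10) = 10^(67/10) + 10^(72/10) = 2.086e+07.
L_total = 10·log₁₀(2.086e+07) = 73.19 dB.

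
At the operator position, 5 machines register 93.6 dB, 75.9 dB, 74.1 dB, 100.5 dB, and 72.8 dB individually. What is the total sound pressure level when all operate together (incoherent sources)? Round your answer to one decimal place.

101.3 dB

For uncorrelated sources the intensities add, so convert each level to linear form, sum, and take 10·log₁₀ of the total.
Σ 10^(L/10) = 10^(93.6/10) + 10^(75.9/10) + 10^(74.1/10) + 10^(100.5/10) + 10^(72.8/10) = 1.359e+10.
L_total = 10·log₁₀(1.359e+10) = 101.33 dB.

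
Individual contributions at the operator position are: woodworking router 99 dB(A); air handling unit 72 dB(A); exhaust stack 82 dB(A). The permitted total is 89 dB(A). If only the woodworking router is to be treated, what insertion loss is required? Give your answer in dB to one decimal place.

11.1 dB

Everything except the woodworking router sums to 10^(72/10) + 10^(82/10) = 1.743e+08 in linear terms, 82.41 dB(A).
The limit corresponds to 10^(89/10) = 7.943e+08; subtracting the fixed part leaves 6.200e+08 for the woodworking router, i.e. 87.92 dB(A).
Required insertion loss = 99 − 87.92 = 11.08 dB.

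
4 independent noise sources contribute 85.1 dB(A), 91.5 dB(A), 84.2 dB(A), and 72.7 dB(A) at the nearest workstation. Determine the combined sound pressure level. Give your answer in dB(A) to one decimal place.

Incoherent sources combine by intensity addition: L_total = 10·log₁₀(Σ 10^(L_i/10)).
Σ 10^(L/10) = 10^(85.1/10) + 10^(91.5/10) + 10^(84.2/10) + 10^(72.7/10) = 2.018e+09.
L_total = 10·log₁₀(2.018e+09) = 93.05 dB(A).

93.0 dB(A)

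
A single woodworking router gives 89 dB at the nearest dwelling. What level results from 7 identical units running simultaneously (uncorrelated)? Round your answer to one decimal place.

L_total = L₁ + 10·log₁₀ N for N identical incoherent sources.
L_total = 89 + 10·log₁₀(7) = 89 + 8.451 = 97.45 dB.

97.5 dB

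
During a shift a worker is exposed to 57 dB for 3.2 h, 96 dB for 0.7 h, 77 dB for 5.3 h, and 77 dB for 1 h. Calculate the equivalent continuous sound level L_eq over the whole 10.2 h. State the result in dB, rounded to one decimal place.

The energy average is taken in the linear domain: L_eq = 10·log₁₀[(Σ tᵢ·10^(Lᵢ/10))/T], T = 10.2 h.
Σ tᵢ·10^(Lᵢ/10) = 3.2·10^(57/10) + 0.7·10^(96/10) + 5.3·10^(77/10) + 1·10^(77/10) = 3.104e+09.
L_eq = 10·log₁₀(3.104e+09/10.2) = 84.83 dB.

84.8 dB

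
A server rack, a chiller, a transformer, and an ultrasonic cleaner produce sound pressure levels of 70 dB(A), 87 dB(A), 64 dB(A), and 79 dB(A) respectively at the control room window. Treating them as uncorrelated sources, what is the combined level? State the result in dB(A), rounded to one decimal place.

87.7 dB(A)

For uncorrelated sources the intensities add, so convert each level to linear form, sum, and take 10·log₁₀ of the total.
Σ 10^(L/10) = 10^(70/10) + 10^(87/10) + 10^(64/10) + 10^(79/10) = 5.931e+08.
L_total = 10·log₁₀(5.931e+08) = 87.73 dB(A).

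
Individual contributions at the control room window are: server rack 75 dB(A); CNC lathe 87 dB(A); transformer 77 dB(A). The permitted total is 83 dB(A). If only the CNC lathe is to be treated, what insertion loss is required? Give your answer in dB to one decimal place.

6.3 dB

Fixed contribution from the other sources: Σ 10^(L/10) = 10^(75/10) + 10^(77/10) = 8.174e+07 (79.12 dB(A)).
To meet 83 dB(A) overall, the treated CNC lathe may contribute at most 10^(83/10) − 8.174e+07 = 1.178e+08, i.e. 80.71 dB(A).
Required insertion loss = 87 − 80.71 = 6.29 dB.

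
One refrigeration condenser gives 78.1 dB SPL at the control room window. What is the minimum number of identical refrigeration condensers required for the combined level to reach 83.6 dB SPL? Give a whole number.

Need L₁ + 10·log₁₀ N ≥ 83.6, i.e. log₁₀ N ≥ 0.55.
N ≥ 10^(5.5/10) = 3.548, so N = 4.

4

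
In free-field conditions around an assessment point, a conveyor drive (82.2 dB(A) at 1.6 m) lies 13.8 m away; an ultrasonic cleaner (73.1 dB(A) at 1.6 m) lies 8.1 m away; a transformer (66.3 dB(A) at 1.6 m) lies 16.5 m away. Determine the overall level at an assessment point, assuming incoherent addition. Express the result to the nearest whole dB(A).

65 dB(A)

First find each source's level at the receiver (point-source: −20·log₁₀(r/r_ref)), then combine on an intensity basis.
conveyor drive: 82.2 − 20·log₁₀(13.8/1.6) = 82.2 − 18.72 = 63.48 dB(A).
ultrasonic cleaner: 73.1 − 20·log₁₀(8.1/1.6) = 73.1 − 14.09 = 59.01 dB(A).
transformer: 66.3 − 20·log₁₀(16.5/1.6) = 66.3 − 20.27 = 46.03 dB(A).
Σ 10^(L/10) = 3.068e+06 → L_total = 10·log₁₀(3.068e+06) = 64.87 dB(A).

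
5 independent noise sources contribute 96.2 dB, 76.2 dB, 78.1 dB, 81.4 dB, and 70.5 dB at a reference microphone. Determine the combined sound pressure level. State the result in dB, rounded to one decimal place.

Incoherent sources combine by intensity addition: L_total = 10·log₁₀(Σ 10^(L_i/10)).
Σ 10^(L/10) = 10^(96.2/10) + 10^(76.2/10) + 10^(78.1/10) + 10^(81.4/10) + 10^(70.5/10) = 4.424e+09.
L_total = 10·log₁₀(4.424e+09) = 96.46 dB.

96.5 dB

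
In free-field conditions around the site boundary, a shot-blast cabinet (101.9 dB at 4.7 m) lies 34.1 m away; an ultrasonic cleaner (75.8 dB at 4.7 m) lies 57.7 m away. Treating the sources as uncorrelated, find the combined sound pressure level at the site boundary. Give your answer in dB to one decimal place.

84.7 dB

Propagate each source to the receiver with L = L_ref − 20·log₁₀(r/r_ref), then add intensities.
shot-blast cabinet: 101.9 − 20·log₁₀(34.1/4.7) = 101.9 − 17.21 = 84.69 dB.
ultrasonic cleaner: 75.8 − 20·log₁₀(57.7/4.7) = 75.8 − 21.78 = 54.02 dB.
Σ 10^(L/10) = 2.945e+08 → L_total = 10·log₁₀(2.945e+08) = 84.69 dB.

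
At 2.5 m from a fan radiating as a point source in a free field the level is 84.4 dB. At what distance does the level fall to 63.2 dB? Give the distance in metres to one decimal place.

28.7 m

Point-source spreading drops the level by 20·log₁₀(r₂/r₁); inverting, r₂/r₁ = 10^(ΔL/20).
r₂ = 2.5·10^((84.4−63.2)/20) = 2.5·10^(21.2/20) = 28.70 m.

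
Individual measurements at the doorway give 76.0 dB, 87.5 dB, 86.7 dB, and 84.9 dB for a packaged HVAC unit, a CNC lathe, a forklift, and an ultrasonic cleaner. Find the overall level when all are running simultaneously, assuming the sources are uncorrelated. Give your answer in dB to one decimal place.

Incoherent sources combine by intensity addition: L_total = 10·log₁₀(Σ 10^(L_i/10)).
Σ 10^(L/10) = 10^(76.0/10) + 10^(87.5/10) + 10^(86.7/10) + 10^(84.9/10) = 1.379e+09.
L_total = 10·log₁₀(1.379e+09) = 91.40 dB.

91.4 dB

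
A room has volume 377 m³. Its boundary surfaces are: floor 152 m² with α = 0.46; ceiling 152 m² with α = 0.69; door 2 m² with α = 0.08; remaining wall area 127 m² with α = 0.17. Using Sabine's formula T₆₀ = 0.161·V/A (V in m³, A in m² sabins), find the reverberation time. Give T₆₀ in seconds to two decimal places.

Total absorption A = 152·0.46 + 152·0.69 + 2·0.08 + 127·0.17 = 196.55 m² sabins.
T₆₀ = 0.161·V/A = 0.161·377/196.55 = 0.309 s.

0.31 s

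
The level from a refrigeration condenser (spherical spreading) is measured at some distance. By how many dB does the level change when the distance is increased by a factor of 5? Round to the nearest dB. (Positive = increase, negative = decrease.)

-14 dB

A point source loses 6 dB per doubling of distance; generally ΔL = −20·log₁₀(r₂/r₁).
ΔL = −20·log₁₀(5) = -13.98 dB.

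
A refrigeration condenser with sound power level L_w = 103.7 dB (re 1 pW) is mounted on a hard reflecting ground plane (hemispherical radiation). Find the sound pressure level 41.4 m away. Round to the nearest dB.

Free-field hemispherical radiation: L_p = L_w − 10·log₁₀(2π·r²), r = 41.4 m.
2π·r² = 1.077e+04 m², 10·log₁₀ of that is 40.322 dB.
L_p = 103.7 − 40.322 = 63.38 dB.

63 dB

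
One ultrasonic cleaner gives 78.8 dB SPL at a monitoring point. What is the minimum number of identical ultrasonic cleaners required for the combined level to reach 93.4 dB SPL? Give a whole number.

N identical sources give L₁ + 10·log₁₀ N, so require 10·log₁₀ N ≥ 93.4 − 78.8 = 14.6 dB.
N ≥ 10^(14.6/10) = 28.840, so N = 29.

29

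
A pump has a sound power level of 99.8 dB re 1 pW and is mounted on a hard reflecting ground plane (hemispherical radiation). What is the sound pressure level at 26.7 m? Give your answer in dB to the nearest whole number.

Free-field hemispherical radiation: L_p = L_w − 10·log₁₀(2π·r²), r = 26.7 m.
2π·r² = 4479 m², 10·log₁₀ of that is 36.512 dB.
L_p = 99.8 − 36.512 = 63.29 dB.

63 dB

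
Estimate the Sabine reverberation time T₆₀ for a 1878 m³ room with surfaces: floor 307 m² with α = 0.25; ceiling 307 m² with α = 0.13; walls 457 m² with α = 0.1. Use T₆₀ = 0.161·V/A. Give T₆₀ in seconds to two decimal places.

Total absorption A = 307·0.25 + 307·0.13 + 457·0.1 = 162.36 m² sabins.
T₆₀ = 0.161 × 1878 / 162.36 = 1.862 s.

1.86 s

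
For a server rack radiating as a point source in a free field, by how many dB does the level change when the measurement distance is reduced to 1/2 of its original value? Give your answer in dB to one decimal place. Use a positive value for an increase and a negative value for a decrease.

With spherical spreading the level changes by −20·log₁₀(r₂/r₁).
ΔL = −20·log₁₀(0.5) = +6.02 dB.

+6.0 dB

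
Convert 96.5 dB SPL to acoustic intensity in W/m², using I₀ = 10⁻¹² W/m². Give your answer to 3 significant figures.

I/I₀ = 10^(96.5/10) = 4.467e+09, so I = 4.467e+09 × 10⁻¹² W/m².

0.00447 W/m²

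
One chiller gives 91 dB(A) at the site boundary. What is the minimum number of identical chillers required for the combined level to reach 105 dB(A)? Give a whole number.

26

The shortfall is 105 − 91 = 14.0 dB, and N units add 10·log₁₀ N, so need 10·log₁₀ N ≥ 14.0.
N ≥ 10^(14.0/10) = 25.119, so N = 26.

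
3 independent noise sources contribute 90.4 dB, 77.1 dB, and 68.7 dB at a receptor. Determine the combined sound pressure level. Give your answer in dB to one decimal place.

Incoherent sources combine by intensity addition: L_total = 10·log₁₀(Σ 10^(L_i/10)).
Σ 10^(L/10) = 10^(90.4/10) + 10^(77.1/10) + 10^(68.7/10) = 1.155e+09.
L_total = 10·log₁₀(1.155e+09) = 90.63 dB.

90.6 dB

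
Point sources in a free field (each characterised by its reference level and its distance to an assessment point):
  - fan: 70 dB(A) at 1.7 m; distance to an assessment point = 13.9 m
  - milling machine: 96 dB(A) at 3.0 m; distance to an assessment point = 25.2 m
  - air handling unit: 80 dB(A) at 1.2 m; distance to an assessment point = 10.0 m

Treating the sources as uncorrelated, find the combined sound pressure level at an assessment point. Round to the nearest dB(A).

78 dB(A)

Apply inverse-square spreading to bring every level to the receiver, then sum 10^(L/10).
fan: 70 − 20·log₁₀(13.9/1.7) = 70 − 18.25 = 51.75 dB(A).
milling machine: 96 − 20·log₁₀(25.2/3.0) = 96 − 18.49 = 77.51 dB(A).
air handling unit: 80 − 20·log₁₀(10.0/1.2) = 80 − 18.42 = 61.58 dB(A).
Σ 10^(L/10) = 5.801e+07 → L_total = 10·log₁₀(5.801e+07) = 77.64 dB(A).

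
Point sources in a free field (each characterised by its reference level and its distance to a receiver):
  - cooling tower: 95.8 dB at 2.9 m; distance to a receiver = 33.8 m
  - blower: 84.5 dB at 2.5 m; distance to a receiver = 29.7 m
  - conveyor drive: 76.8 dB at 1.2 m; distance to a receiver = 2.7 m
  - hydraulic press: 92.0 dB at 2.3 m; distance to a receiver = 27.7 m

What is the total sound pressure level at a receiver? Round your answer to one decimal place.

Apply inverse-square spreading to bring every level to the receiver, then sum 10^(L/10).
cooling tower: 95.8 − 20·log₁₀(33.8/2.9) = 95.8 − 21.33 = 74.47 dB.
blower: 84.5 − 20·log₁₀(29.7/2.5) = 84.5 − 21.50 = 63.00 dB.
conveyor drive: 76.8 − 20·log₁₀(2.7/1.2) = 76.8 − 7.04 = 69.76 dB.
hydraulic press: 92.0 − 20·log₁₀(27.7/2.3) = 92.0 − 21.62 = 70.38 dB.
Σ 10^(L/10) = 5.037e+07 → L_total = 10·log₁₀(5.037e+07) = 77.02 dB.

77.0 dB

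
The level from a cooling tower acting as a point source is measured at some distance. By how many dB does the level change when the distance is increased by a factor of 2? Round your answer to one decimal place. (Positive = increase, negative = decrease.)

Point-source spreading: ΔL = −20·log₁₀(r₂/r₁).
ΔL = −20·log₁₀(2) = -6.02 dB.

-6.0 dB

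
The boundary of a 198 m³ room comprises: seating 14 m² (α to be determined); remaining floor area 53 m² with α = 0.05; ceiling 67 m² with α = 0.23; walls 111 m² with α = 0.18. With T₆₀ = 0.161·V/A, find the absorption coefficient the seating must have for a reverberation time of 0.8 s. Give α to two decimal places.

0.13

A = 0.161·V/T₆₀ = 0.161·198/0.8 = 39.85 m² sabins.
Absorption from the other surfaces = 53·0.05 + 67·0.23 + 111·0.18 = 38.04 m², so the seating must supply 1.81 m² over 14 m².
α = 1.81/14 = 0.129.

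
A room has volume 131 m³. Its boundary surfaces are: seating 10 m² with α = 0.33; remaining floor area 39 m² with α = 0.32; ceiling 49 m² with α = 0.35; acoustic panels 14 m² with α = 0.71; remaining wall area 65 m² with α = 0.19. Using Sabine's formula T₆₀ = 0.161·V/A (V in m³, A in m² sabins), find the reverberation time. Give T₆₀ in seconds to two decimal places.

0.38 s

Summing Sᵢαᵢ: 10·0.33 + 39·0.32 + 49·0.35 + 14·0.71 + 65·0.19 = 55.22 m².
T₆₀ = 0.161·V/A = 0.161·131/55.22 = 0.382 s.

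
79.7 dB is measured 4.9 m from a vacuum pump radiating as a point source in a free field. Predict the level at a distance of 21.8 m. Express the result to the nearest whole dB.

For a point source, L₂ = L₁ − 20·log₁₀(r₂/r₁).
L₂ = 79.7 − 20·log₁₀(21.8/4.9) = 79.7 − 12.965 = 66.73 dB.

67 dB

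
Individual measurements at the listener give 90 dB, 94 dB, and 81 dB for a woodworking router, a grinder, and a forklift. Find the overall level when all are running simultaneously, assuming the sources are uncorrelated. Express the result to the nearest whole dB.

96 dB

For uncorrelated sources the intensities add, so convert each level to linear form, sum, and take 10·log₁₀ of the total.
Σ 10^(L/10) = 10^(90/10) + 10^(94/10) + 10^(81/10) = 3.638e+09.
L_total = 10·log₁₀(3.638e+09) = 95.61 dB.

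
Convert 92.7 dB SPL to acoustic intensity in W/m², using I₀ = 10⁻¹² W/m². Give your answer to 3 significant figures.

0.00186 W/m²

L = 10·log₁₀(I/I₀) ⇒ I = I₀·10^(L/10) = 10⁻¹² × 10^9.27.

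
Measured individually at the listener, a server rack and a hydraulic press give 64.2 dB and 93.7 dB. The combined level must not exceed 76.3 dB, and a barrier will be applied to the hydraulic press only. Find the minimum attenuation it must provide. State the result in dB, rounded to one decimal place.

17.7 dB

The untreated sources together contribute 10^(64.2/10) = 2.630e+06, i.e. 64.20 dB.
The limit corresponds to 10^(76.3/10) = 4.266e+07; subtracting the fixed part leaves 4.003e+07 for the hydraulic press, i.e. 76.02 dB.
Required insertion loss = 93.7 − 76.02 = 17.68 dB.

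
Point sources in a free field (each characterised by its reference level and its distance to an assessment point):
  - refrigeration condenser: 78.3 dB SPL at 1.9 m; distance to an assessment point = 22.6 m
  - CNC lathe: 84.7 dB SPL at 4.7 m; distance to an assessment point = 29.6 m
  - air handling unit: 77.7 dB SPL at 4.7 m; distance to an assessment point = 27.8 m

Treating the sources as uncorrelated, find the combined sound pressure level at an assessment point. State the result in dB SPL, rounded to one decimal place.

Apply inverse-square spreading to bring every level to the receiver, then sum 10^(L/10).
refrigeration condenser: 78.3 − 20·log₁₀(22.6/1.9) = 78.3 − 21.51 = 56.79 dB SPL.
CNC lathe: 84.7 − 20·log₁₀(29.6/4.7) = 84.7 − 15.98 = 68.72 dB SPL.
air handling unit: 77.7 − 20·log₁₀(27.8/4.7) = 77.7 − 15.44 = 62.26 dB SPL.
Σ 10^(L/10) = 9.602e+06 → L_total = 10·log₁₀(9.602e+06) = 69.82 dB SPL.

69.8 dB SPL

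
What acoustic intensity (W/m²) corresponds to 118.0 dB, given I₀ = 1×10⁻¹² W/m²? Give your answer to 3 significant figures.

L = 10·log₁₀(I/I₀) ⇒ I = I₀·10^(L/10) = 10⁻¹² × 10^11.80.

0.631 W/m²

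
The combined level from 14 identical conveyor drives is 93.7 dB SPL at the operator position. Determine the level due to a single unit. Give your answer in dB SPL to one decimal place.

Dividing the total intensity by 14 lowers the level by 10·log₁₀ 14 = 11.461 dB: L₁ = 93.7 − 11.461.

82.2 dB SPL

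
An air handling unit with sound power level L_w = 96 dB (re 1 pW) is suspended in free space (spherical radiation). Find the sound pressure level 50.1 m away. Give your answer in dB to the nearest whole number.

Free-field spherical radiation: L_p = L_w − 10·log₁₀(4π·r²), r = 50.1 m.
4π·r² = 3.154e+04 m², 10·log₁₀ of that is 44.989 dB.
L_p = 96 − 44.989 = 51.01 dB.

51 dB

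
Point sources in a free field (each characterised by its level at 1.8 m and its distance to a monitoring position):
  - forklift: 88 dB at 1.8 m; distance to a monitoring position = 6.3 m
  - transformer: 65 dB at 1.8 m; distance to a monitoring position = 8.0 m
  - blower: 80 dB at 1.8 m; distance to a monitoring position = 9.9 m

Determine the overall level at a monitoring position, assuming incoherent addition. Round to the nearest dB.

77 dB

First find each source's level at the receiver (point-source: −20·log₁₀(r/r_ref)), then combine on an intensity basis.
forklift: 88 − 20·log₁₀(6.3/1.8) = 88 − 10.88 = 77.12 dB.
transformer: 65 − 20·log₁₀(8.0/1.8) = 65 − 12.96 = 52.04 dB.
blower: 80 − 20·log₁₀(9.9/1.8) = 80 − 14.81 = 65.19 dB.
Σ 10^(L/10) = 5.497e+07 → L_total = 10·log₁₀(5.497e+07) = 77.40 dB.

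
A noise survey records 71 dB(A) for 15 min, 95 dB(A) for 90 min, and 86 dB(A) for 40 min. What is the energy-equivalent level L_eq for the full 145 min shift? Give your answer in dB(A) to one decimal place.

93.2 dB(A)

The energy average is taken in the linear domain: L_eq = 10·log₁₀[(Σ tᵢ·10^(Lᵢ/10))/T], T = 145 min.
Σ tᵢ·10^(Lᵢ/10) = 15·10^(71/10) + 90·10^(95/10) + 40·10^(86/10) = 3.007e+11.
L_eq = 10·log₁₀(3.007e+11/145) = 93.17 dB(A).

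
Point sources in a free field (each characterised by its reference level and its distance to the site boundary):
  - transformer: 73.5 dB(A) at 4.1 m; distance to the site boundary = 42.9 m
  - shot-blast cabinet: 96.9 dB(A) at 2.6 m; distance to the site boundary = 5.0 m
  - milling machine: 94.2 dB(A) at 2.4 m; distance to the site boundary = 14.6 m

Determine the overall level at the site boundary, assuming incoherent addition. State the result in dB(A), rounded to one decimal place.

91.4 dB(A)

Apply inverse-square spreading to bring every level to the receiver, then sum 10^(L/10).
transformer: 73.5 − 20·log₁₀(42.9/4.1) = 73.5 − 20.39 = 53.11 dB(A).
shot-blast cabinet: 96.9 − 20·log₁₀(5.0/2.6) = 96.9 − 5.68 = 91.22 dB(A).
milling machine: 94.2 − 20·log₁₀(14.6/2.4) = 94.2 − 15.68 = 78.52 dB(A).
Σ 10^(L/10) = 1.396e+09 → L_total = 10·log₁₀(1.396e+09) = 91.45 dB(A).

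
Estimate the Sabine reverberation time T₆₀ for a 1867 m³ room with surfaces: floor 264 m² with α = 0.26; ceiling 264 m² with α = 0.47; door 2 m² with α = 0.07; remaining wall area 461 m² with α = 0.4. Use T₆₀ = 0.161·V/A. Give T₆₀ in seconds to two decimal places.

Total absorption A = 264·0.26 + 264·0.47 + 2·0.07 + 461·0.4 = 377.26 m² sabins.
T₆₀ = 0.161·V/A = 0.161·1867/377.26 = 0.797 s.

0.80 s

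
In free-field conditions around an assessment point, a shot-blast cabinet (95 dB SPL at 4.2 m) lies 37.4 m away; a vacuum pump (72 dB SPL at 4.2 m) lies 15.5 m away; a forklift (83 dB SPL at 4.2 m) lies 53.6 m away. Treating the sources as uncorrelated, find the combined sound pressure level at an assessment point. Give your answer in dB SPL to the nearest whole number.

Propagate each source to the receiver with L = L_ref − 20·log₁₀(r/r_ref), then add intensities.
shot-blast cabinet: 95 − 20·log₁₀(37.4/4.2) = 95 − 18.99 = 76.01 dB SPL.
vacuum pump: 72 − 20·log₁₀(15.5/4.2) = 72 − 11.34 = 60.66 dB SPL.
forklift: 83 − 20·log₁₀(53.6/4.2) = 83 − 22.12 = 60.88 dB SPL.
Σ 10^(L/10) = 4.227e+07 → L_total = 10·log₁₀(4.227e+07) = 76.26 dB SPL.

76 dB SPL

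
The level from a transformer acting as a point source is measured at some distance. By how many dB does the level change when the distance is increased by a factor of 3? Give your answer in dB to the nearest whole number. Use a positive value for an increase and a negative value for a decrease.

-10 dB

A point source loses 6 dB per doubling of distance; generally ΔL = −20·log₁₀(r₂/r₁).
ΔL = −20·log₁₀(3) = -9.54 dB.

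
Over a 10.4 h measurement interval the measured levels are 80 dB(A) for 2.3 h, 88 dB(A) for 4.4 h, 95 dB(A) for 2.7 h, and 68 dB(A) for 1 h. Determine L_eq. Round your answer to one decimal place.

90.5 dB(A)

The energy average is taken in the linear domain: L_eq = 10·log₁₀[(Σ tᵢ·10^(Lᵢ/10))/T], T = 10.4 h.
Σ tᵢ·10^(Lᵢ/10) = 2.3·10^(80/10) + 4.4·10^(88/10) + 2.7·10^(95/10) + 1·10^(68/10) = 1.155e+10.
L_eq = 10·log₁₀(1.155e+10/10.4) = 90.46 dB(A).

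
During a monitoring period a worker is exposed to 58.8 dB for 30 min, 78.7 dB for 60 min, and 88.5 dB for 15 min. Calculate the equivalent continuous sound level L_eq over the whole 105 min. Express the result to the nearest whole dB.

82 dB

Weight each interval's intensity by its duration and average over T = 105 min:
Σ tᵢ·10^(Lᵢ/10) = 30·10^(58.8/10) + 60·10^(78.7/10) + 15·10^(88.5/10) = 1.509e+10.
L_eq = 10·log₁₀(1.509e+10/105) = 81.57 dB.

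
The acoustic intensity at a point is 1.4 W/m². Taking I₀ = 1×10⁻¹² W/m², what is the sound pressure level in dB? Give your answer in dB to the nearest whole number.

121 dB

Dividing by I₀ shifts the exponent by 12: I/I₀ = 1.4×10^12.
L = 10·(0.1461 + 12) = 121.46 dB.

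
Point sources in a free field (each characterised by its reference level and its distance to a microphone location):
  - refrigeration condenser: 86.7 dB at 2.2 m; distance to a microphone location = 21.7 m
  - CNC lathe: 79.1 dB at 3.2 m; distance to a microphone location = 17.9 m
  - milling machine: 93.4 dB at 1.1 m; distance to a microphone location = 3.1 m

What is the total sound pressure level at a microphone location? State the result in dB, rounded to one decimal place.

84.5 dB

Propagate each source to the receiver with L = L_ref − 20·log₁₀(r/r_ref), then add intensities.
refrigeration condenser: 86.7 − 20·log₁₀(21.7/2.2) = 86.7 − 19.88 = 66.82 dB.
CNC lathe: 79.1 − 20·log₁₀(17.9/3.2) = 79.1 − 14.95 = 64.15 dB.
milling machine: 93.4 − 20·log₁₀(3.1/1.1) = 93.4 − 9.00 = 84.40 dB.
Σ 10^(L/10) = 2.829e+08 → L_total = 10·log₁₀(2.829e+08) = 84.52 dB.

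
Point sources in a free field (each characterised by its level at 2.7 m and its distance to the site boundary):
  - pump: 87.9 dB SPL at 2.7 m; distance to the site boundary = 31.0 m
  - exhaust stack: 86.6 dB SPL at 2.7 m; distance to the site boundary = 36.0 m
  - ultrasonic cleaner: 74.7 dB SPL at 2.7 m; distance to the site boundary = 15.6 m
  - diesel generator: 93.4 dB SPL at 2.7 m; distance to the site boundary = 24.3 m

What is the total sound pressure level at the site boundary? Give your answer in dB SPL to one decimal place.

75.5 dB SPL

First find each source's level at the receiver (point-source: −20·log₁₀(r/r_ref)), then combine on an intensity basis.
pump: 87.9 − 20·log₁₀(31.0/2.7) = 87.9 − 21.20 = 66.70 dB SPL.
exhaust stack: 86.6 − 20·log₁₀(36.0/2.7) = 86.6 − 22.50 = 64.10 dB SPL.
ultrasonic cleaner: 74.7 − 20·log₁₀(15.6/2.7) = 74.7 − 15.24 = 59.46 dB SPL.
diesel generator: 93.4 − 20·log₁₀(24.3/2.7) = 93.4 − 19.08 = 74.32 dB SPL.
Σ 10^(L/10) = 3.514e+07 → L_total = 10·log₁₀(3.514e+07) = 75.46 dB SPL.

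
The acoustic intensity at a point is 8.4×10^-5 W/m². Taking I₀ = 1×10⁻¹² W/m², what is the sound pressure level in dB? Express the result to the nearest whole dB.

Dividing by I₀ shifts the exponent by 12: I/I₀ = 8.4×10^7.
L = 10·(0.9243 + 7) = 79.24 dB.

79 dB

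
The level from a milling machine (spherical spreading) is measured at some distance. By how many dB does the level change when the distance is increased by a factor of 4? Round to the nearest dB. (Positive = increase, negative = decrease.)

-12 dB

A point source loses 6 dB per doubling of distance; generally ΔL = −20·log₁₀(r₂/r₁).
ΔL = −20·log₁₀(4) = -12.04 dB.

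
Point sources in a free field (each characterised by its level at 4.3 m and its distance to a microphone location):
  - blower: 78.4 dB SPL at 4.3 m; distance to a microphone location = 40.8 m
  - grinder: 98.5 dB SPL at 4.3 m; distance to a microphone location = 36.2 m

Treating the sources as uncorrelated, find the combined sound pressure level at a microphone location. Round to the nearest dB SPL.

80 dB SPL

Apply inverse-square spreading to bring every level to the receiver, then sum 10^(L/10).
blower: 78.4 − 20·log₁₀(40.8/4.3) = 78.4 − 19.54 = 58.86 dB SPL.
grinder: 98.5 − 20·log₁₀(36.2/4.3) = 98.5 − 18.50 = 80.00 dB SPL.
Σ 10^(L/10) = 1.007e+08 → L_total = 10·log₁₀(1.007e+08) = 80.03 dB SPL.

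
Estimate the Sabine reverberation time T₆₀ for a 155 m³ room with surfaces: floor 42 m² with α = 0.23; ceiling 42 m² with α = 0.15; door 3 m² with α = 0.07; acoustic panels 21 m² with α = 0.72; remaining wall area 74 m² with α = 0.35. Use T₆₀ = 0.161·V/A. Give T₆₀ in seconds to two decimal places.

0.44 s

A = Σ Sᵢαᵢ = 42·0.23 + 42·0.15 + 3·0.07 + 21·0.72 + 74·0.35 = 57.19 m².
T₆₀ = 0.161 × 155 / 57.19 = 0.436 s.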